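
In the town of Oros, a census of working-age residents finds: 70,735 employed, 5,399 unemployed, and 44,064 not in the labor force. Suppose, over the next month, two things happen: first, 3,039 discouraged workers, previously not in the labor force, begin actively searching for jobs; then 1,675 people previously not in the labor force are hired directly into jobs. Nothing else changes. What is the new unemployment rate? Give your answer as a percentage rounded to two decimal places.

New unemployment rate ≈ 10.44%.

Initially, labor force = 70,735 + 5,399 = 76,134, so u = 5,399/76,134 = 7.09%.
After the first change, unemployed and labor force both rise by 3,039 → E = 70,735, U = 8,438, labor force = 79,173.
After the second change, employed and labor force both rise by 1,675; unemployed unchanged → E = 72,410, U = 8,438, labor force = 80,848.
New unemployment rate = 8,438 / 80,848 = 10.44%.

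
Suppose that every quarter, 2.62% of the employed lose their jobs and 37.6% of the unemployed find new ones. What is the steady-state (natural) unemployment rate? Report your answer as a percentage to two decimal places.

At steady state the flows balance: s·E = f·U, so U/(E+U) = s/(s+f).
u* = 2.62 / (2.62 + 37.6) = 2.62 / 40.22 = 6.51%.

Steady-state unemployment rate ≈ 6.51%.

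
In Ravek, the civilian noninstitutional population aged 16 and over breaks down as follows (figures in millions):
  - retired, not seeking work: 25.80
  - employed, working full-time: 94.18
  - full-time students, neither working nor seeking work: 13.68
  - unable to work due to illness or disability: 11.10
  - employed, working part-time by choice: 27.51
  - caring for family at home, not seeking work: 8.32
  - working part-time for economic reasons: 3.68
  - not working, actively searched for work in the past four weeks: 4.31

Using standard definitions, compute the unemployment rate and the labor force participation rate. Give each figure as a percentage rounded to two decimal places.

Employed = 94.18 + 27.51 + 3.68 = 125.37 million (anyone who worked, including part-time for economic reasons, counts as employed).
Unemployed = 4.31 million.
Labor force = 125.37 + 4.31 = 129.68 million.
Not in labor force = 25.80 + 13.68 + 11.10 + 8.32 = 58.90 million (those not working and not actively searching are outside the labor force).
Civilian working-age population = 129.68 + 58.90 = 188.58 million.
Unemployment rate = 4.31 / 129.68 = 3.32%.
Labor force participation rate = 129.68 / 188.58 = 68.77%.

Unemployment rate ≈ 3.32%; labor force participation rate ≈ 68.77%.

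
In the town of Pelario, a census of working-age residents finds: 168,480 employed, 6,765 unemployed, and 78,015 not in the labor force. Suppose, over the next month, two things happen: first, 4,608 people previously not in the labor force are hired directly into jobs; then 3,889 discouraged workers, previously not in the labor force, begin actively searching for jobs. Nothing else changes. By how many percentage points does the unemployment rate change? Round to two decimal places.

Initially, labor force = 168,480 + 6,765 = 175,245, so u = 6,765/175,245 = 3.86%.
After the first change, employed and labor force both rise by 4,608; unemployed unchanged → E = 173,088, U = 6,765, labor force = 179,853.
After the second change, unemployed and labor force both rise by 3,889 → E = 173,088, U = 10,654, labor force = 183,742.
New unemployment rate = 10,654 / 183,742 = 5.80%.
Change = 5.80% − 3.86% = +1.94 percentage points.

The unemployment rate changes by +1.94 percentage points.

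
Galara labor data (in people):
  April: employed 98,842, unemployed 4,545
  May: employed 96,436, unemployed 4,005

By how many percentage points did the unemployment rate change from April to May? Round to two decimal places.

April: labor force = 98,842 + 4,545 = 103,387; u = 4,545/103,387 = 4.40%.
May: labor force = 96,436 + 4,005 = 100,441; u = 4,005/100,441 = 3.99%.
Change = 3.99% − 4.40% = −0.41 pp.

The unemployment rate changed by −0.41 percentage points.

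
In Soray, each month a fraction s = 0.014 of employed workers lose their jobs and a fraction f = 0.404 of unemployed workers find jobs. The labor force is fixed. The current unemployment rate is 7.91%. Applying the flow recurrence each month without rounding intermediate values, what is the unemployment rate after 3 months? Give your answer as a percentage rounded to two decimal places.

With a fixed labor force, u_{t+1} = u_t + s·(1−u_t) − f·u_t = u_t·(1−s−f) + s.
Here 1−s−f = 0.582 and s = 0.014.
u_1 = 0.079100 × 0.582 + 0.014 = 0.060036.
u_2 = 0.060036 × 0.582 + 0.014 = 0.048941.
u_3 = 0.048941 × 0.582 + 0.014 = 0.042484.

Unemployment rate after three months ≈ 4.25%.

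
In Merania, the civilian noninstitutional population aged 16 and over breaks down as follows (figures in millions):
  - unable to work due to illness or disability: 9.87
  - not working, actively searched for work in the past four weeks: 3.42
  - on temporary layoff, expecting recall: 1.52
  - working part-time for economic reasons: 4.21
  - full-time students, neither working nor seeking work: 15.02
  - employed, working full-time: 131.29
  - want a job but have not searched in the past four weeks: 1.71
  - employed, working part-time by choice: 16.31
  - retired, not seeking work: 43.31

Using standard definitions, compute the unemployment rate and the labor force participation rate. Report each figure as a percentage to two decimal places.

Employed = 4.21 + 131.29 + 16.31 = 151.81 million (anyone who worked, including part-time for economic reasons, counts as employed).
Unemployed = 3.42 + 1.52 = 4.94 million (jobless and actively searching, or on temporary layoff).
Labor force = 151.81 + 4.94 = 156.75 million.
Not in labor force = 9.87 + 15.02 + 1.71 + 43.31 = 69.91 million (those not working and not actively searching are outside the labor force — including those who want a job but have given up searching).
Civilian working-age population = 156.75 + 69.91 = 226.66 million.
Unemployment rate = 4.94 / 156.75 = 3.15%.
Labor force participation rate = 156.75 / 226.66 = 69.16%.

Unemployment rate ≈ 3.15%; labor force participation rate ≈ 69.16%.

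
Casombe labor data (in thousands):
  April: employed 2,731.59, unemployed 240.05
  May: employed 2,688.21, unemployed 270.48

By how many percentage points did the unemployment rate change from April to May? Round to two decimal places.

The unemployment rate changed by +1.06 percentage points.

April: labor force = 2,731.59 + 240.05 = 2,971.64; u = 240.05/2,971.64 = 8.08%.
May: labor force = 2,688.21 + 270.48 = 2,958.69; u = 270.48/2,958.69 = 9.14%.
Change = 9.14% − 8.08% = +1.06 pp.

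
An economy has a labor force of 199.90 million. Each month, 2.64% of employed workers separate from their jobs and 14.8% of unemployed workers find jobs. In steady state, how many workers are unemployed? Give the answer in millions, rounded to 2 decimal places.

Steady-state unemployment rate u* = s/(s+f) = 2.64/(2.64+14.8) = 0.151376.
Unemployed = u* × labor force = 0.151376 × 199.90 ≈ 30.26 million.

About 30.26 million are unemployed in steady state.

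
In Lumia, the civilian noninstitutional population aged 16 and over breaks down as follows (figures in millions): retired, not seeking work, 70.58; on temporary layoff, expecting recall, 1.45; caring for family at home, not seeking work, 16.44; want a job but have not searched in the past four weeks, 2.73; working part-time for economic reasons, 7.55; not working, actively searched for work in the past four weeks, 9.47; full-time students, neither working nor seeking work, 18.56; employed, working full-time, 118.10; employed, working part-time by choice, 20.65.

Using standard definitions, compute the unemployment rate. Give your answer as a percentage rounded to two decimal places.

Unemployment rate ≈ 6.95%.

Employed = 7.55 + 118.10 + 20.65 = 146.30 million (anyone who worked, including part-time for economic reasons, counts as employed).
Unemployed = 1.45 + 9.47 = 10.92 million (jobless and actively searching, or on temporary layoff).
Labor force = 146.30 + 10.92 = 157.22 million.
Unemployment rate = 10.92 / 157.22 = 6.95%.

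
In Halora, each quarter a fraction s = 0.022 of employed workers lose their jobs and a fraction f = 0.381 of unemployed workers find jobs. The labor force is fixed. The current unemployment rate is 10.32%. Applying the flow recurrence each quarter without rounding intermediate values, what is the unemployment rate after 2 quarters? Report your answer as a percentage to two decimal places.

Unemployment rate after two quarters ≈ 7.19%.

With a fixed labor force, u_{t+1} = u_t + s·(1−u_t) − f·u_t = u_t·(1−s−f) + s.
Here 1−s−f = 0.597 and s = 0.022.
u_1 = 0.103200 × 0.597 + 0.022 = 0.083610.
u_2 = 0.083610 × 0.597 + 0.022 = 0.071915.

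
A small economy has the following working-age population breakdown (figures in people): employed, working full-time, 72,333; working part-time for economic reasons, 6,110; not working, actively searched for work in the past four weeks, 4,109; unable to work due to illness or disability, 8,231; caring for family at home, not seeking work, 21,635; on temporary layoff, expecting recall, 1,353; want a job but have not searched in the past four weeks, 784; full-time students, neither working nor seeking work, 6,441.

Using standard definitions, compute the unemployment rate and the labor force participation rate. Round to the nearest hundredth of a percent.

Unemployment rate ≈ 6.51%; labor force participation rate ≈ 69.35%.

Employed = 72,333 + 6,110 = 78,443 (anyone who worked, including part-time for economic reasons, counts as employed).
Unemployed = 4,109 + 1,353 = 5,462 (jobless and actively searching, or on temporary layoff).
Labor force = 78,443 + 5,462 = 83,905.
Not in labor force = 8,231 + 21,635 + 784 + 6,441 = 37,091 (those not working and not actively searching are outside the labor force — including those who want a job but have given up searching).
Civilian working-age population = 83,905 + 37,091 = 120,996.
Unemployment rate = 5,462 / 83,905 = 6.51%.
Labor force participation rate = 83,905 / 120,996 = 69.35%.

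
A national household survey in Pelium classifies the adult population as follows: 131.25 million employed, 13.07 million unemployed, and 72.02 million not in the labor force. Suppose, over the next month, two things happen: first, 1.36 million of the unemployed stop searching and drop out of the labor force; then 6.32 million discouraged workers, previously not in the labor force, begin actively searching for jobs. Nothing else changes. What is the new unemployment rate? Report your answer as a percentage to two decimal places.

New unemployment rate ≈ 12.08%.

Initially, labor force = 131.25 + 13.07 = 144.32 million, so u = 13.07/144.32 = 9.06%.
After the first change, unemployed and labor force both fall by 1.36 → E = 131.25, U = 11.71, labor force = 142.96 million.
After the second change, unemployed and labor force both rise by 6.32 → E = 131.25, U = 18.03, labor force = 149.28 million.
New unemployment rate = 18.03 / 149.28 = 12.08%.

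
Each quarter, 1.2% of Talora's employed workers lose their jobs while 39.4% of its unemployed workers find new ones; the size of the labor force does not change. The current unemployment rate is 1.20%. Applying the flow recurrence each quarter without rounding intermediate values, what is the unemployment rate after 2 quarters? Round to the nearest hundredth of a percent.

Unemployment rate after two quarters ≈ 2.34%.

With a fixed labor force, u_{t+1} = u_t + s·(1−u_t) − f·u_t = u_t·(1−s−f) + s.
Here 1−s−f = 0.594 and s = 0.012.
u_1 = 0.012000 × 0.594 + 0.012 = 0.019128.
u_2 = 0.019128 × 0.594 + 0.012 = 0.023362.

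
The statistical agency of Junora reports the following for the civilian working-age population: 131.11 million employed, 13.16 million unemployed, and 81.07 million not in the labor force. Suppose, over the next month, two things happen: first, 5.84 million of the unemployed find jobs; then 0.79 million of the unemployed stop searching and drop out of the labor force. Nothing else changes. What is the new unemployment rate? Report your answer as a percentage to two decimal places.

New unemployment rate ≈ 4.55%.

Initially, labor force = 131.11 + 13.16 = 144.27 million, so u = 13.16/144.27 = 9.12%.
After the first change, unemployed falls and employed rises by 5.84; labor force unchanged → E = 136.95, U = 7.32, labor force = 144.27 million.
After the second change, unemployed and labor force both fall by 0.79 → E = 136.95, U = 6.53, labor force = 143.48 million.
New unemployment rate = 6.53 / 143.48 = 4.55%.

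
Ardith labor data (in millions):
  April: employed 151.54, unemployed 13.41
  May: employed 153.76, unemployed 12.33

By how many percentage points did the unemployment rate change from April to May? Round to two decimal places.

The unemployment rate changed by −0.71 percentage points.

April: labor force = 151.54 + 13.41 = 164.95; u = 13.41/164.95 = 8.13%.
May: labor force = 153.76 + 12.33 = 166.09; u = 12.33/166.09 = 7.42%.
Change = 7.42% − 8.13% = −0.71 pp.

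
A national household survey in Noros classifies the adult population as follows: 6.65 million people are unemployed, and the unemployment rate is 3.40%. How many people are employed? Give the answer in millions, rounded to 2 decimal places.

Labor force = U / u = 6.65 / 0.0340 ≈ 195.59 million.
Employed = labor force − unemployed = 195.59 − 6.65 = 188.94 million.

About 188.94 million are employed.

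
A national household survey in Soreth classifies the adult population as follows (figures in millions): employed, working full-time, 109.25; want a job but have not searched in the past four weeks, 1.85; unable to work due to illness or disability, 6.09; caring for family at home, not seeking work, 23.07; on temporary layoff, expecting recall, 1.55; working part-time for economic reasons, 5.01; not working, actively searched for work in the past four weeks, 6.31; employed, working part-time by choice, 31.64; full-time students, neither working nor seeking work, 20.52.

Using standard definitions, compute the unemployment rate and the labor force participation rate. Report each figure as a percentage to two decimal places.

Employed = 109.25 + 5.01 + 31.64 = 145.90 million (anyone who worked, including part-time for economic reasons, counts as employed).
Unemployed = 1.55 + 6.31 = 7.86 million (jobless and actively searching, or on temporary layoff).
Labor force = 145.90 + 7.86 = 153.76 million.
Not in labor force = 1.85 + 6.09 + 23.07 + 20.52 = 51.53 million (those not working and not actively searching are outside the labor force — including those who want a job but have given up searching).
Civilian working-age population = 153.76 + 51.53 = 205.29 million.
Unemployment rate = 7.86 / 153.76 = 5.11%.
Labor force participation rate = 153.76 / 205.29 = 74.90%.

Unemployment rate ≈ 5.11%; labor force participation rate ≈ 74.90%.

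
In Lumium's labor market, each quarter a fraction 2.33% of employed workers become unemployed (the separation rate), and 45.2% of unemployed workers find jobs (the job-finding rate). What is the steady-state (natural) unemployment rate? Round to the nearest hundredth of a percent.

At steady state the flows balance: s·E = f·U, so U/(E+U) = s/(s+f).
u* = 2.33 / (2.33 + 45.2) = 2.33 / 47.53 = 4.90%.

Steady-state unemployment rate ≈ 4.90%.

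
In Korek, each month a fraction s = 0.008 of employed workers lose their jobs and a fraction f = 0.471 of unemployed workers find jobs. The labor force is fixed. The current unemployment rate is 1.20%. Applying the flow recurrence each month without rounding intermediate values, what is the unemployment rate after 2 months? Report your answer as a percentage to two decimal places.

With a fixed labor force, u_{t+1} = u_t + s·(1−u_t) − f·u_t = u_t·(1−s−f) + s.
Here 1−s−f = 0.521 and s = 0.008.
u_1 = 0.012000 × 0.521 + 0.008 = 0.014252.
u_2 = 0.014252 × 0.521 + 0.008 = 0.015425.

Unemployment rate after two months ≈ 1.54%.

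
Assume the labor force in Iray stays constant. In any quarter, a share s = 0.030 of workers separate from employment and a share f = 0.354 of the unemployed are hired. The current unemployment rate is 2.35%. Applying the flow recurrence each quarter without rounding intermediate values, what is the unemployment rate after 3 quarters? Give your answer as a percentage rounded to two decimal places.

With a fixed labor force, u_{t+1} = u_t + s·(1−u_t) − f·u_t = u_t·(1−s−f) + s.
Here 1−s−f = 0.616 and s = 0.030.
u_1 = 0.023500 × 0.616 + 0.030 = 0.044476.
u_2 = 0.044476 × 0.616 + 0.030 = 0.057397.
u_3 = 0.057397 × 0.616 + 0.030 = 0.065357.

Unemployment rate after three quarters ≈ 6.54%.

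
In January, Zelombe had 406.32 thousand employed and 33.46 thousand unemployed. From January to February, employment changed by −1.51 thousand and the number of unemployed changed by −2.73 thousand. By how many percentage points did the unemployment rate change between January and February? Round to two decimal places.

The unemployment rate changed by −0.55 percentage points.

January: labor force = 406.32 + 33.46 = 439.78; u = 33.46/439.78 = 7.61%.
February: labor force = 404.81 + 30.73 = 435.54; u = 30.73/435.54 = 7.06%.
Change = 7.06% − 7.61% = −0.55 pp.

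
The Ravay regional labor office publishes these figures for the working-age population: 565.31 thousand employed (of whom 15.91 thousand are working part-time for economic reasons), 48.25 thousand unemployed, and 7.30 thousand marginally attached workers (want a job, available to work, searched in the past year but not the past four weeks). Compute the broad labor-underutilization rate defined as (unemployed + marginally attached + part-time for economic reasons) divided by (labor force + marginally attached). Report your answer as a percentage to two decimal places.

Broad underutilization rate ≈ 11.51%.

Labor force = 565.31 + 48.25 = 613.56 thousand.
Numerator = 48.25 + 7.30 + 15.91 = 71.46 thousand.
Denominator = 613.56 + 7.30 = 620.86 thousand.
Broad rate = 71.46 / 620.86 = 11.51%.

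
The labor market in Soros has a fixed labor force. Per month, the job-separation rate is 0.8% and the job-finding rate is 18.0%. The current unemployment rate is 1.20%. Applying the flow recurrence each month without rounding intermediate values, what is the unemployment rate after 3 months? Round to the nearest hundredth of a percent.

Unemployment rate after three months ≈ 2.62%.

With a fixed labor force, u_{t+1} = u_t + s·(1−u_t) − f·u_t = u_t·(1−s−f) + s.
Here 1−s−f = 0.812 and s = 0.008.
u_1 = 0.012000 × 0.812 + 0.008 = 0.017744.
u_2 = 0.017744 × 0.812 + 0.008 = 0.022408.
u_3 = 0.022408 × 0.812 + 0.008 = 0.026195.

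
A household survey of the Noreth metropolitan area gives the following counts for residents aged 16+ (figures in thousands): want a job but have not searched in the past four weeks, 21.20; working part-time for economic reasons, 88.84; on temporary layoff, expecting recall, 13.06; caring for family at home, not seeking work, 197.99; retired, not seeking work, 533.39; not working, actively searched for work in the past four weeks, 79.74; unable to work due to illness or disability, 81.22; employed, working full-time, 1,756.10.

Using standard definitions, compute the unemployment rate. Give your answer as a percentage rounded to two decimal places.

Unemployment rate ≈ 4.79%.

Employed = 88.84 + 1,756.10 = 1,844.94 thousand (anyone who worked, including part-time for economic reasons, counts as employed).
Unemployed = 13.06 + 79.74 = 92.80 thousand (jobless and actively searching, or on temporary layoff).
Labor force = 1,844.94 + 92.80 = 1,937.74 thousand.
Unemployment rate = 92.80 / 1,937.74 = 4.79%.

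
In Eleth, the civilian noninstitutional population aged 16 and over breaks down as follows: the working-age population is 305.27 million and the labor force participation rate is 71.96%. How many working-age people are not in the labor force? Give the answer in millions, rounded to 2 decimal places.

Share not in the labor force = 1 − 0.7196 = 0.2804.
Not in labor force = 0.2804 × 305.27 ≈ 85.60 million.

About 85.60 million are not in the labor force.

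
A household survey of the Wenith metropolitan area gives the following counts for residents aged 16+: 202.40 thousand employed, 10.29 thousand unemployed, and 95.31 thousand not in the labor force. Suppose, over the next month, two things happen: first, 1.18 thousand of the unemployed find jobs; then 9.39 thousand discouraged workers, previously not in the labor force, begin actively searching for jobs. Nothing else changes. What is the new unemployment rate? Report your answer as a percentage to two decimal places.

New unemployment rate ≈ 8.33%.

Initially, labor force = 202.40 + 10.29 = 212.69 thousand, so u = 10.29/212.69 = 4.84%.
After the first change, unemployed falls and employed rises by 1.18; labor force unchanged → E = 203.58, U = 9.11, labor force = 212.69 thousand.
After the second change, unemployed and labor force both rise by 9.39 → E = 203.58, U = 18.50, labor force = 222.08 thousand.
New unemployment rate = 18.50 / 222.08 = 8.33%.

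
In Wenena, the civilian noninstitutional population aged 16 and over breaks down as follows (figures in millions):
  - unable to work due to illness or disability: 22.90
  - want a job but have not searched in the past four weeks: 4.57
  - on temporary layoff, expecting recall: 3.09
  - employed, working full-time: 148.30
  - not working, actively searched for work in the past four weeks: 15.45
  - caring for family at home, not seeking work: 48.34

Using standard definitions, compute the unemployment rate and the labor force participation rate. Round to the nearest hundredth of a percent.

Employed = 148.30 million.
Unemployed = 3.09 + 15.45 = 18.54 million (jobless and actively searching, or on temporary layoff).
Labor force = 148.30 + 18.54 = 166.84 million.
Not in labor force = 22.90 + 4.57 + 48.34 = 75.81 million (those not working and not actively searching are outside the labor force — including those who want a job but have given up searching).
Civilian working-age population = 166.84 + 75.81 = 242.65 million.
Unemployment rate = 18.54 / 166.84 = 11.11%.
Labor force participation rate = 166.84 / 242.65 = 68.76%.

Unemployment rate ≈ 11.11%; labor force participation rate ≈ 68.76%.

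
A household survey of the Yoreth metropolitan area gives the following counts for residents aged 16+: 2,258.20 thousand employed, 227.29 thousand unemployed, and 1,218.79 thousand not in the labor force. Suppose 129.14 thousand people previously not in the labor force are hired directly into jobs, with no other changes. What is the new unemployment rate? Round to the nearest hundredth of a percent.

New unemployment rate ≈ 8.69%.

Initially, labor force = 2,258.20 + 227.29 = 2,485.49 thousand, so u = 227.29/2,485.49 = 9.14%.
After the change, employed and labor force both rise by 129.14; unemployed unchanged → E = 2,387.34, U = 227.29, labor force = 2,614.63 thousand.
New unemployment rate = 227.29 / 2,614.63 = 8.69%.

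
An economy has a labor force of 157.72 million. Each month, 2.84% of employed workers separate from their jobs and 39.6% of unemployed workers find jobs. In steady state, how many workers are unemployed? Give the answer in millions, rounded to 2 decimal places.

About 10.55 million are unemployed in steady state.

Steady-state unemployment rate u* = s/(s+f) = 2.84/(2.84+39.6) = 0.066918.
Unemployed = u* × labor force = 0.066918 × 157.72 ≈ 10.55 million.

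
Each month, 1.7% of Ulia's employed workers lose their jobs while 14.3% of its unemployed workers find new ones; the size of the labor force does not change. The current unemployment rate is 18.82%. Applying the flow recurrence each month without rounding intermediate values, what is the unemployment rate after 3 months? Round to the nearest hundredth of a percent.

With a fixed labor force, u_{t+1} = u_t + s·(1−u_t) − f·u_t = u_t·(1−s−f) + s.
Here 1−s−f = 0.840 and s = 0.017.
u_1 = 0.188200 × 0.840 + 0.017 = 0.175088.
u_2 = 0.175088 × 0.840 + 0.017 = 0.164074.
u_3 = 0.164074 × 0.840 + 0.017 = 0.154822.

Unemployment rate after three months ≈ 15.48%.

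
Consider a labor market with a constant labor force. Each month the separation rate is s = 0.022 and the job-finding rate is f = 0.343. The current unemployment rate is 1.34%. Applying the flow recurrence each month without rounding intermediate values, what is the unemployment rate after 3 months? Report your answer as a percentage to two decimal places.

With a fixed labor force, u_{t+1} = u_t + s·(1−u_t) − f·u_t = u_t·(1−s−f) + s.
Here 1−s−f = 0.635 and s = 0.022.
u_1 = 0.013400 × 0.635 + 0.022 = 0.030509.
u_2 = 0.030509 × 0.635 + 0.022 = 0.041373.
u_3 = 0.041373 × 0.635 + 0.022 = 0.048272.

Unemployment rate after three months ≈ 4.83%.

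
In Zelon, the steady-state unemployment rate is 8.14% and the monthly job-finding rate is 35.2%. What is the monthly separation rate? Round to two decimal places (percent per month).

From u* = s/(s+f): s = u·f/(1−u).
s = 0.0814 × 35.2 / (1 − 0.0814) = 2.8653 / 0.9186 ≈ 3.12% per month.

Separation rate ≈ 3.12% per month.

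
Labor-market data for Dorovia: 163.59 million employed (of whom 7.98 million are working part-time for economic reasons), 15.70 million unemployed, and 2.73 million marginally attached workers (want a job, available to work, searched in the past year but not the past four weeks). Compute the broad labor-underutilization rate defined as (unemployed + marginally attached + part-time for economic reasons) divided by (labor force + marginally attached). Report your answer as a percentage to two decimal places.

Labor force = 163.59 + 15.70 = 179.29 million.
Numerator = 15.70 + 2.73 + 7.98 = 26.41 million.
Denominator = 179.29 + 2.73 = 182.02 million.
Broad rate = 26.41 / 182.02 = 14.51%.

Broad underutilization rate ≈ 14.51%.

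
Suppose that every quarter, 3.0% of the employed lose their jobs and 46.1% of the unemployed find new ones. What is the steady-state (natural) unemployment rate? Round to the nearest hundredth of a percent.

Steady-state unemployment rate ≈ 6.11%.

At steady state the flows balance: s·E = f·U, so U/(E+U) = s/(s+f).
u* = 3.0 / (3.0 + 46.1) = 3.0 / 49.10 = 6.11%.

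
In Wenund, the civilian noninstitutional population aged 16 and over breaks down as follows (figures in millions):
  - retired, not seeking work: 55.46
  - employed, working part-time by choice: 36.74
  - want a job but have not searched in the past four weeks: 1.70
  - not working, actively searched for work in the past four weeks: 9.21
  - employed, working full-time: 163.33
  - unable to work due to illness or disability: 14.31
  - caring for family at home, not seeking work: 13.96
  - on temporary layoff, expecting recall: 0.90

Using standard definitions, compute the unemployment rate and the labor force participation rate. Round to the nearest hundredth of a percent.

Employed = 36.74 + 163.33 = 200.07 million.
Unemployed = 9.21 + 0.90 = 10.11 million (jobless and actively searching, or on temporary layoff).
Labor force = 200.07 + 10.11 = 210.18 million.
Not in labor force = 55.46 + 1.70 + 14.31 + 13.96 = 85.43 million (those not working and not actively searching are outside the labor force — including those who want a job but have given up searching).
Civilian working-age population = 210.18 + 85.43 = 295.61 million.
Unemployment rate = 10.11 / 210.18 = 4.81%.
Labor force participation rate = 210.18 / 295.61 = 71.10%.

Unemployment rate ≈ 4.81%; labor force participation rate ≈ 71.10%.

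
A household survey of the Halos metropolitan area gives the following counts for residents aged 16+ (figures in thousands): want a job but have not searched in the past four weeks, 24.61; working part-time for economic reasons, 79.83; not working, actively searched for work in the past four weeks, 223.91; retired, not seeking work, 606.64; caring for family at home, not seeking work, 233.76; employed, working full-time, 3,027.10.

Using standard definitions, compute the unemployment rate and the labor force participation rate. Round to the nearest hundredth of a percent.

Unemployment rate ≈ 6.72%; labor force participation rate ≈ 79.38%.

Employed = 79.83 + 3,027.10 = 3,106.93 thousand (anyone who worked, including part-time for economic reasons, counts as employed).
Unemployed = 223.91 thousand.
Labor force = 3,106.93 + 223.91 = 3,330.84 thousand.
Not in labor force = 24.61 + 606.64 + 233.76 = 865.01 thousand (those not working and not actively searching are outside the labor force — including those who want a job but have given up searching).
Civilian working-age population = 3,330.84 + 865.01 = 4,195.85 thousand.
Unemployment rate = 223.91 / 3,330.84 = 6.72%.
Labor force participation rate = 3,330.84 / 4,195.85 = 79.38%.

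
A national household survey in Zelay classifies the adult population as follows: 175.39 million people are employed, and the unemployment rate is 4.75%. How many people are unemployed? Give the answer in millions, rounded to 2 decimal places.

About 8.75 million are unemployed.

Let U be the number unemployed. The labor force is E + U, and U/(E+U) = 0.0475.
So U = 0.0475 × 175.39 / (1 − 0.0475) = 8.3310 / 0.9525 ≈ 8.75 million.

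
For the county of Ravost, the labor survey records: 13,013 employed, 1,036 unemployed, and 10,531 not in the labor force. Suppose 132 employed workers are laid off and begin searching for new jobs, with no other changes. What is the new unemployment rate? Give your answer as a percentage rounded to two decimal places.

Initially, labor force = 13,013 + 1,036 = 14,049, so u = 1,036/14,049 = 7.37%.
After the change, employed falls and unemployed rises by 132; labor force unchanged → E = 12,881, U = 1,168, labor force = 14,049.
New unemployment rate = 1,168 / 14,049 = 8.31%.

New unemployment rate ≈ 8.31%.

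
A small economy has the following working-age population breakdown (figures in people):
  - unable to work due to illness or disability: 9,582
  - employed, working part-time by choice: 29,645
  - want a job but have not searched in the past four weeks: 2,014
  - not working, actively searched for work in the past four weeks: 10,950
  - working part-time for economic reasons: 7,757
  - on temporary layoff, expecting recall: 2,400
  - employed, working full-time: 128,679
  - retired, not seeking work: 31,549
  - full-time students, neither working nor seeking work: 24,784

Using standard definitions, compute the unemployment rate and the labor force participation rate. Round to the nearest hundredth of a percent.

Employed = 29,645 + 7,757 + 128,679 = 166,081 (anyone who worked, including part-time for economic reasons, counts as employed).
Unemployed = 10,950 + 2,400 = 13,350 (jobless and actively searching, or on temporary layoff).
Labor force = 166,081 + 13,350 = 179,431.
Not in labor force = 9,582 + 2,014 + 31,549 + 24,784 = 67,929 (those not working and not actively searching are outside the labor force — including those who want a job but have given up searching).
Civilian working-age population = 179,431 + 67,929 = 247,360.
Unemployment rate = 13,350 / 179,431 = 7.44%.
Labor force participation rate = 179,431 / 247,360 = 72.54%.

Unemployment rate ≈ 7.44%; labor force participation rate ≈ 72.54%.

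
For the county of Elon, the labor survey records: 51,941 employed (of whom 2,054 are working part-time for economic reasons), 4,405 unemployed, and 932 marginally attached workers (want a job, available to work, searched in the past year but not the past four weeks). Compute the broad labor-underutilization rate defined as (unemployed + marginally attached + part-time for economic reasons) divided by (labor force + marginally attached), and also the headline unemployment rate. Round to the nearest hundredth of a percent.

Labor force = 51,941 + 4,405 = 56,346.
Numerator = 4,405 + 932 + 2,054 = 7,391.
Denominator = 56,346 + 932 = 57,278.
Broad rate = 7,391 / 57,278 = 12.90%.
Headline unemployment rate = 4,405 / 56,346 = 7.82%.

Broad underutilization rate ≈ 12.90%; headline unemployment rate ≈ 7.82%.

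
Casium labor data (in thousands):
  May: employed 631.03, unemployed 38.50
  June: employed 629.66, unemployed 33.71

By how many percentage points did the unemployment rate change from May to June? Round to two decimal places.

May: labor force = 631.03 + 38.50 = 669.53; u = 38.50/669.53 = 5.75%.
June: labor force = 629.66 + 33.71 = 663.37; u = 33.71/663.37 = 5.08%.
Change = 5.08% − 5.75% = −0.67 pp.

The unemployment rate changed by −0.67 percentage points.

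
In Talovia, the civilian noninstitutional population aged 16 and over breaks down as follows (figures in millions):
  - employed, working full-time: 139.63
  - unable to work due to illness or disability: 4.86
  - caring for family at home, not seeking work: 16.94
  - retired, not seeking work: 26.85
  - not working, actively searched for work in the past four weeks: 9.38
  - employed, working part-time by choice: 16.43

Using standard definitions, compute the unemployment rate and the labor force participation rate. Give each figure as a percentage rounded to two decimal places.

Employed = 139.63 + 16.43 = 156.06 million.
Unemployed = 9.38 million.
Labor force = 156.06 + 9.38 = 165.44 million.
Not in labor force = 4.86 + 16.94 + 26.85 = 48.65 million (those not working and not actively searching are outside the labor force).
Civilian working-age population = 165.44 + 48.65 = 214.09 million.
Unemployment rate = 9.38 / 165.44 = 5.67%.
Labor force participation rate = 165.44 / 214.09 = 77.28%.

Unemployment rate ≈ 5.67%; labor force participation rate ≈ 77.28%.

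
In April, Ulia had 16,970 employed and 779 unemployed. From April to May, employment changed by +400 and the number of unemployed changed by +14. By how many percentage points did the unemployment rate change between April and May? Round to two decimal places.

The unemployment rate changed by −0.02 percentage points.

April: labor force = 16,970 + 779 = 17,749; u = 779/17,749 = 4.39%.
May: labor force = 17,370 + 793 = 18,163; u = 793/18,163 = 4.37%.
Change = 4.37% − 4.39% = −0.02 pp.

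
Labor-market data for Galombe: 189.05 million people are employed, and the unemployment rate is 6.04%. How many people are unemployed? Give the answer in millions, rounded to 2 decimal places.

Let U be the number unemployed. The labor force is E + U, and U/(E+U) = 0.0604.
So U = 0.0604 × 189.05 / (1 − 0.0604) = 11.4186 / 0.9396 ≈ 12.15 million.

About 12.15 million are unemployed.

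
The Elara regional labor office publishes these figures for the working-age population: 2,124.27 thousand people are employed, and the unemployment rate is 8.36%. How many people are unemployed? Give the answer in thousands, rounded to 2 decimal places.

About 193.79 thousand are unemployed.

Let U be the number unemployed. The labor force is E + U, and U/(E+U) = 0.0836.
So U = 0.0836 × 2,124.27 / (1 − 0.0836) = 177.5890 / 0.9164 ≈ 193.79 thousand.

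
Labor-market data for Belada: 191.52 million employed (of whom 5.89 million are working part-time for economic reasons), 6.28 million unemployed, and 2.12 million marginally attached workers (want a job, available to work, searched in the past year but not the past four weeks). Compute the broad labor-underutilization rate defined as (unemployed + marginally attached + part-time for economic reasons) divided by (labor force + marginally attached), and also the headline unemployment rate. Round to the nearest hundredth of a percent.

Labor force = 191.52 + 6.28 = 197.80 million.
Numerator = 6.28 + 2.12 + 5.89 = 14.29 million.
Denominator = 197.80 + 2.12 = 199.92 million.
Broad rate = 14.29 / 199.92 = 7.15%.
Headline unemployment rate = 6.28 / 197.80 = 3.17%.

Broad underutilization rate ≈ 7.15%; headline unemployment rate ≈ 3.17%.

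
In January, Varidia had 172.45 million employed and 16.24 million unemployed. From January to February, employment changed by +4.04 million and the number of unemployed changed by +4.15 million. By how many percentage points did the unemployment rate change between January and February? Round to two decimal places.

The unemployment rate changed by +1.75 percentage points.

January: labor force = 172.45 + 16.24 = 188.69; u = 16.24/188.69 = 8.61%.
February: labor force = 176.49 + 20.39 = 196.88; u = 20.39/196.88 = 10.36%.
Change = 10.36% − 8.61% = +1.75 pp.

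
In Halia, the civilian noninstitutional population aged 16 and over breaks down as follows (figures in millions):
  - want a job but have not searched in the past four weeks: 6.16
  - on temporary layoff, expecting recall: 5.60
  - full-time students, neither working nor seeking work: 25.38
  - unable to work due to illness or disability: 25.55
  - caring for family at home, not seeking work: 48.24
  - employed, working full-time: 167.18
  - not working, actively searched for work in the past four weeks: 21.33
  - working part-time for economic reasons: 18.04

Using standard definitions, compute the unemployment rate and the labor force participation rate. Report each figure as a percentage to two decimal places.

Employed = 167.18 + 18.04 = 185.22 million (anyone who worked, including part-time for economic reasons, counts as employed).
Unemployed = 5.60 + 21.33 = 26.93 million (jobless and actively searching, or on temporary layoff).
Labor force = 185.22 + 26.93 = 212.15 million.
Not in labor force = 6.16 + 25.38 + 25.55 + 48.24 = 105.33 million (those not working and not actively searching are outside the labor force — including those who want a job but have given up searching).
Civilian working-age population = 212.15 + 105.33 = 317.48 million.
Unemployment rate = 26.93 / 212.15 = 12.69%.
Labor force participation rate = 212.15 / 317.48 = 66.82%.

Unemployment rate ≈ 12.69%; labor force participation rate ≈ 66.82%.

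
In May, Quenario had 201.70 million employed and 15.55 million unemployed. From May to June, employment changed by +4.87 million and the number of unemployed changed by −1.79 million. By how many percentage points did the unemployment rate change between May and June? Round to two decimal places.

May: labor force = 201.70 + 15.55 = 217.25; u = 15.55/217.25 = 7.16%.
June: labor force = 206.57 + 13.76 = 220.33; u = 13.76/220.33 = 6.25%.
Change = 6.25% − 7.16% = −0.91 pp.

The unemployment rate changed by −0.91 percentage points.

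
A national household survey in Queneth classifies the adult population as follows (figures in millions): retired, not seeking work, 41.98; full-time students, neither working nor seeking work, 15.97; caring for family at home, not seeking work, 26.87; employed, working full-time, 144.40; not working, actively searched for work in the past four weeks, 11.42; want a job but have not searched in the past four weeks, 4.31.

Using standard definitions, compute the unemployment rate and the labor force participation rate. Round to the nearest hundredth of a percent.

Unemployment rate ≈ 7.33%; labor force participation rate ≈ 63.61%.

Employed = 144.40 million.
Unemployed = 11.42 million.
Labor force = 144.40 + 11.42 = 155.82 million.
Not in labor force = 41.98 + 15.97 + 26.87 + 4.31 = 89.13 million (those not working and not actively searching are outside the labor force — including those who want a job but have given up searching).
Civilian working-age population = 155.82 + 89.13 = 244.95 million.
Unemployment rate = 11.42 / 155.82 = 7.33%.
Labor force participation rate = 155.82 / 244.95 = 63.61%.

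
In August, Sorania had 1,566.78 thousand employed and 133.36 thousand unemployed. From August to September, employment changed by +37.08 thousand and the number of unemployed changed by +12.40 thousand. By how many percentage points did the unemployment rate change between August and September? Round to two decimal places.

August: labor force = 1,566.78 + 133.36 = 1,700.14; u = 133.36/1,700.14 = 7.84%.
September: labor force = 1,603.86 + 145.76 = 1,749.62; u = 145.76/1,749.62 = 8.33%.
Change = 8.33% − 7.84% = +0.49 pp.

The unemployment rate changed by +0.49 percentage points.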